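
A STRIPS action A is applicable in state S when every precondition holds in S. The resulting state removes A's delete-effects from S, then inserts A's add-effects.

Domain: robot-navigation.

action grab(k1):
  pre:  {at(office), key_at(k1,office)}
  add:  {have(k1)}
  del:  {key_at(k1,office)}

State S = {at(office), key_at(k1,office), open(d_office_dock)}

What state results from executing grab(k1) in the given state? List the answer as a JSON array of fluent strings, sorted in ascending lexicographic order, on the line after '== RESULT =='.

Progress:
  pre ⊆ S: {at(office), key_at(k1,office)} ⊆ S  — applicable
  S \ del = {at(office), open(d_office_dock)}
  ∪ add   = {at(office), have(k1), open(d_office_dock)}

== RESULT ==
["at(office)", "have(k1)", "open(d_office_dock)"]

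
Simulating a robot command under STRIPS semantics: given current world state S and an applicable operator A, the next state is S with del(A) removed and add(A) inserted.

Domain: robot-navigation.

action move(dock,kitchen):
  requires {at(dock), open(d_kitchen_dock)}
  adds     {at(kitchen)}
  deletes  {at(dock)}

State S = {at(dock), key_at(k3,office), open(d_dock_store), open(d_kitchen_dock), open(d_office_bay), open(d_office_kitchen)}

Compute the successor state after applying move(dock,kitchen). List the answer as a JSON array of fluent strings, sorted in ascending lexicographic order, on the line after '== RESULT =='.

Compute (S \ del) ∪ add:
  pre ⊆ S: {at(dock), open(d_kitchen_dock)} ⊆ S  — applicable
  S \ del = {key_at(k3,office), open(d_dock_store), open(d_kitchen_dock), open(d_office_bay), open(d_office_kitchen)}
  ∪ add   = {at(kitchen), key_at(k3,office), open(d_dock_store), open(d_kitchen_dock), open(d_office_bay), open(d_office_kitchen)}

== RESULT ==
["at(kitchen)", "key_at(k3,office)", "open(d_dock_store)", "open(d_kitchen_dock)", "open(d_office_bay)", "open(d_office_kitchen)"]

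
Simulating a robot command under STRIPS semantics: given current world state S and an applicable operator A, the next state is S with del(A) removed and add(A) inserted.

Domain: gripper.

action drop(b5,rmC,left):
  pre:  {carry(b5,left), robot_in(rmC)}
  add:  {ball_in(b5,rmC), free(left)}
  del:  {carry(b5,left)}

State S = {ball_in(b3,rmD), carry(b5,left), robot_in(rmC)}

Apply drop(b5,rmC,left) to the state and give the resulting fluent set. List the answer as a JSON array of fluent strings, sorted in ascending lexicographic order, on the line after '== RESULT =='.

Progress:
  pre ⊆ S: {carry(b5,left), robot_in(rmC)} ⊆ S  — applicable
  S \ del = {ball_in(b3,rmD), robot_in(rmC)}
  ∪ add   = {ball_in(b3,rmD), ball_in(b5,rmC), free(left), robot_in(rmC)}

== RESULT ==
["ball_in(b3,rmD)", "ball_in(b5,rmC)", "free(left)", "robot_in(rmC)"]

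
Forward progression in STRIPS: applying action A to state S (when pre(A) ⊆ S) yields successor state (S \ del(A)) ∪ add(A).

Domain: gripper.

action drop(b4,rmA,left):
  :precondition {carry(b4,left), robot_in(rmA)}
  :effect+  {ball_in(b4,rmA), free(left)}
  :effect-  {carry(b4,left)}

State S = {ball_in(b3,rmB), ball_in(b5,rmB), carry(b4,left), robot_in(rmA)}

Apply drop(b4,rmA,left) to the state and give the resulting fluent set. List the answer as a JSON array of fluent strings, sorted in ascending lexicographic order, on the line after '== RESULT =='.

Progress:
  pre ⊆ S: {carry(b4,left), robot_in(rmA)} ⊆ S  — applicable
  S \ del = {ball_in(b3,rmB), ball_in(b5,rmB), robot_in(rmA)}
  ∪ add   = {ball_in(b3,rmB), ball_in(b4,rmA), ball_in(b5,rmB), free(left), robot_in(rmA)}

== RESULT ==
["ball_in(b3,rmB)", "ball_in(b4,rmA)", "ball_in(b5,rmB)", "free(left)", "robot_in(rmA)"]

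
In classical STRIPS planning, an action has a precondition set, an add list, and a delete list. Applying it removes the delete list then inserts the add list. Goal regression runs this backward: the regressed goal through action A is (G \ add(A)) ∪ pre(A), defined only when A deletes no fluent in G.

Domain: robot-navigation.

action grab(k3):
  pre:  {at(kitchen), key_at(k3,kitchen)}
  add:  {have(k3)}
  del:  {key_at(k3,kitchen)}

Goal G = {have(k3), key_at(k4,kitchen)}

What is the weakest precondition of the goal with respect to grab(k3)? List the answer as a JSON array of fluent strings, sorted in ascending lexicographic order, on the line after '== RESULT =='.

Compute (G \ add) ∪ pre:
  G ∩ del = {}  (empty — regression defined)
  G \ add = {have(k3), key_at(k4,kitchen)} \ {have(k3)} = {key_at(k4,kitchen)}
  ∪ pre   = {key_at(k4,kitchen)} ∪ {at(kitchen), key_at(k3,kitchen)}
          = {at(kitchen), key_at(k3,kitchen), key_at(k4,kitchen)}

== RESULT ==
["at(kitchen)", "key_at(k3,kitchen)", "key_at(k4,kitchen)"]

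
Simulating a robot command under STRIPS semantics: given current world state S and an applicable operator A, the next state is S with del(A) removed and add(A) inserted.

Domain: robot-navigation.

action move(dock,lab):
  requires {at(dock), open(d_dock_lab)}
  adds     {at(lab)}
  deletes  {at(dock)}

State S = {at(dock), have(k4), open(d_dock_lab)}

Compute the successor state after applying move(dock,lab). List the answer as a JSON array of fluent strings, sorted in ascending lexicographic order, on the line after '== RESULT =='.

Compute (S \ del) ∪ add:
  pre ⊆ S: {at(dock), open(d_dock_lab)} ⊆ S  — applicable
  S \ del = {have(k4), open(d_dock_lab)}
  ∪ add   = {at(lab), have(k4), open(d_dock_lab)}

== RESULT ==
["at(lab)", "have(k4)", "open(d_dock_lab)"]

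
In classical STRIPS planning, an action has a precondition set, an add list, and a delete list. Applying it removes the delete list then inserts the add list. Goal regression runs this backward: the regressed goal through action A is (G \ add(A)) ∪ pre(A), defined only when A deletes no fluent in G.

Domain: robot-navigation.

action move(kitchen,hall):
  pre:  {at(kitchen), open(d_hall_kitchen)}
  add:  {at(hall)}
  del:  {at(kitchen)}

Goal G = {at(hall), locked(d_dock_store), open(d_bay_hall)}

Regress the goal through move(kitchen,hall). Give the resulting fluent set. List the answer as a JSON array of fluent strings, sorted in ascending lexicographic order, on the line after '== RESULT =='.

Regress:
  G ∩ del = {}  (empty — regression defined)
  G \ add = {at(hall), locked(d_dock_store), open(d_bay_hall)} \ {at(hall)} = {locked(d_dock_store), open(d_bay_hall)}
  ∪ pre   = {locked(d_dock_store), open(d_bay_hall)} ∪ {at(kitchen), open(d_hall_kitchen)}
          = {at(kitchen), locked(d_dock_store), open(d_bay_hall), open(d_hall_kitchen)}

== RESULT ==
["at(kitchen)", "locked(d_dock_store)", "open(d_bay_hall)", "open(d_hall_kitchen)"]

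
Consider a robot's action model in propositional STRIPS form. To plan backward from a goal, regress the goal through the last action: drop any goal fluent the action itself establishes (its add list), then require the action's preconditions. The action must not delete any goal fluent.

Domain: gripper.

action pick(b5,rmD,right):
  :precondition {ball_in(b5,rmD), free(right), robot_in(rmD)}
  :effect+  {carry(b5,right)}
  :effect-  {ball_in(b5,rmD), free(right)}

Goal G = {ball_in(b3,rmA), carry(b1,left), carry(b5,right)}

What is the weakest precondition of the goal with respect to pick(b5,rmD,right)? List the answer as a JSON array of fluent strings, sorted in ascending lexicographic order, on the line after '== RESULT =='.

Compute (G \ add) ∪ pre:
  G ∩ del = {}  (empty — regression defined)
  G \ add = {ball_in(b3,rmA), carry(b1,left), carry(b5,right)} \ {carry(b5,right)} = {ball_in(b3,rmA), carry(b1,left)}
  ∪ pre   = {ball_in(b3,rmA), carry(b1,left)} ∪ {ball_in(b5,rmD), free(right), robot_in(rmD)}
          = {ball_in(b3,rmA), ball_in(b5,rmD), carry(b1,left), free(right), robot_in(rmD)}

== RESULT ==
["ball_in(b3,rmA)", "ball_in(b5,rmD)", "carry(b1,left)", "free(right)", "robot_in(rmD)"]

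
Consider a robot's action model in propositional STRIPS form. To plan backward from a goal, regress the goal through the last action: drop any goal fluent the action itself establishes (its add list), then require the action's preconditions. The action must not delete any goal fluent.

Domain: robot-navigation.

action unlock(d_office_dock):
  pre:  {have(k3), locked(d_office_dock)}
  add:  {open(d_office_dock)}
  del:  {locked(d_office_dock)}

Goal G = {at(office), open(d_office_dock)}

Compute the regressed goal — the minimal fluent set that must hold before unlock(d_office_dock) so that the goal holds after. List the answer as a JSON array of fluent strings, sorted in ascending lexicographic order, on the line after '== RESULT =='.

Compute (G \ add) ∪ pre:
  G ∩ del = {}  (empty — regression defined)
  G \ add = {at(office), open(d_office_dock)} \ {open(d_office_dock)} = {at(office)}
  ∪ pre   = {at(office)} ∪ {have(k3), locked(d_office_dock)}
          = {at(office), have(k3), locked(d_office_dock)}

== RESULT ==
["at(office)", "have(k3)", "locked(d_office_dock)"]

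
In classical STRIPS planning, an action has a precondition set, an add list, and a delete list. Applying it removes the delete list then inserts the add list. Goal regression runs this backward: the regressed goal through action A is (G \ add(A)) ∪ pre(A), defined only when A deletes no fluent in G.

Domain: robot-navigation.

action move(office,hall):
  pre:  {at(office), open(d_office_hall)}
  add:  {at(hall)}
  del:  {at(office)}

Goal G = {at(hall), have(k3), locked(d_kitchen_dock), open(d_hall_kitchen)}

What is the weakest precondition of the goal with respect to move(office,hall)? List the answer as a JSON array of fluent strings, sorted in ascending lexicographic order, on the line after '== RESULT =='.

Regress:
  G ∩ del = {}  (empty — regression defined)
  G \ add = {at(hall), have(k3), locked(d_kitchen_dock), open(d_hall_kitchen)} \ {at(hall)} = {have(k3), locked(d_kitchen_dock), open(d_hall_kitchen)}
  ∪ pre   = {have(k3), locked(d_kitchen_dock), open(d_hall_kitchen)} ∪ {at(office), open(d_office_hall)}
          = {at(office), have(k3), locked(d_kitchen_dock), open(d_hall_kitchen), open(d_office_hall)}

== RESULT ==
["at(office)", "have(k3)", "locked(d_kitchen_dock)", "open(d_hall_kitchen)", "open(d_office_hall)"]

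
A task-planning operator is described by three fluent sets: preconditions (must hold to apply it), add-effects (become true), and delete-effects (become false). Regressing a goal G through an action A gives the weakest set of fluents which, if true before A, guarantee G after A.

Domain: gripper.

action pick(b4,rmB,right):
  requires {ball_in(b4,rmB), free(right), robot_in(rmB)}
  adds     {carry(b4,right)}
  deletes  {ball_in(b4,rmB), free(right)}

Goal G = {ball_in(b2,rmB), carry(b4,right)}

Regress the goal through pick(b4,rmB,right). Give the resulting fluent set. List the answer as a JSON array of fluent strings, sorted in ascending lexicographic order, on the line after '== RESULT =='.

Regress:
  G ∩ del = {}  (empty — regression defined)
  G \ add = {ball_in(b2,rmB), carry(b4,right)} \ {carry(b4,right)} = {ball_in(b2,rmB)}
  ∪ pre   = {ball_in(b2,rmB)} ∪ {ball_in(b4,rmB), free(right), robot_in(rmB)}
          = {ball_in(b2,rmB), ball_in(b4,rmB), free(right), robot_in(rmB)}

== RESULT ==
["ball_in(b2,rmB)", "ball_in(b4,rmB)", "free(right)", "robot_in(rmB)"]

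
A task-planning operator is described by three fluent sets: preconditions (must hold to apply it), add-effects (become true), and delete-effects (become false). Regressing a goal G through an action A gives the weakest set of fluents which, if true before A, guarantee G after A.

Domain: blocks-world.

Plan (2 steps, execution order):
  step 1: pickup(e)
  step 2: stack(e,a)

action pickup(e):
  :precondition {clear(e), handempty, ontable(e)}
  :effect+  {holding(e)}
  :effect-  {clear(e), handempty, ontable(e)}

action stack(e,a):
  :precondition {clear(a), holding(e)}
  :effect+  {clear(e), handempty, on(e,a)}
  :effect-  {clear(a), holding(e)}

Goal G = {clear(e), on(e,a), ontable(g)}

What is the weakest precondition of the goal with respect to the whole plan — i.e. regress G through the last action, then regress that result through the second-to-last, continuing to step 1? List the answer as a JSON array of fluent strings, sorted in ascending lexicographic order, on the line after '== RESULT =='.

Work backward from the goal:
  through step 2 (stack(e,a)): drop {clear(e), on(e,a)}, keep {ontable(g)}, require {clear(a), holding(e)}
    → {clear(a), holding(e), ontable(g)}
  through step 1 (pickup(e)): drop {holding(e)}, keep {clear(a), ontable(g)}, require {clear(e), handempty, ontable(e)}
    → {clear(a), clear(e), handempty, ontable(e), ontable(g)}

== RESULT ==
["clear(a)", "clear(e)", "handempty", "ontable(e)", "ontable(g)"]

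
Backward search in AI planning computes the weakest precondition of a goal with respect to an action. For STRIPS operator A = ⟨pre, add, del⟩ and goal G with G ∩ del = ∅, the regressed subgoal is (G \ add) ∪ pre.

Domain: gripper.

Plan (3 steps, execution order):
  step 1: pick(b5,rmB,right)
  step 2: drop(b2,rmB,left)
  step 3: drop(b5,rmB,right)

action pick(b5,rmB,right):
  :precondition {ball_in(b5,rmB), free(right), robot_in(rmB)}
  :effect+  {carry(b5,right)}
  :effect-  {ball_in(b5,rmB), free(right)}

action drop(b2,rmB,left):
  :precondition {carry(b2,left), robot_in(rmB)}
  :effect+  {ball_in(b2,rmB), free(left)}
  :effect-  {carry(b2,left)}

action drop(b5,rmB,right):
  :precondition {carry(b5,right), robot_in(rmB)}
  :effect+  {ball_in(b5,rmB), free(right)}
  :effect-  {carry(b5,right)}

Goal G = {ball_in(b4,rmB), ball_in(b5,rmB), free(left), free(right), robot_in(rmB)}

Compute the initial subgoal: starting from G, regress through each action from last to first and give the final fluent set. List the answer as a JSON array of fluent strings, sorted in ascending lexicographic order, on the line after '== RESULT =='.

Regress step by step:
  through step 3 (drop(b5,rmB,right)): drop {ball_in(b5,rmB), free(right)}, keep {ball_in(b4,rmB), free(left), robot_in(rmB)}, require {carry(b5,right), robot_in(rmB)}
    → {ball_in(b4,rmB), carry(b5,right), free(left), robot_in(rmB)}
  through step 2 (drop(b2,rmB,left)): drop {free(left)}, keep {ball_in(b4,rmB), carry(b5,right), robot_in(rmB)}, require {carry(b2,left), robot_in(rmB)}
    → {ball_in(b4,rmB), carry(b2,left), carry(b5,right), robot_in(rmB)}
  through step 1 (pick(b5,rmB,right)): drop {carry(b5,right)}, keep {ball_in(b4,rmB), carry(b2,left), robot_in(rmB)}, require {ball_in(b5,rmB), free(right), robot_in(rmB)}
    → {ball_in(b4,rmB), ball_in(b5,rmB), carry(b2,left), free(right), robot_in(rmB)}

== RESULT ==
["ball_in(b4,rmB)", "ball_in(b5,rmB)", "carry(b2,left)", "free(right)", "robot_in(rmB)"]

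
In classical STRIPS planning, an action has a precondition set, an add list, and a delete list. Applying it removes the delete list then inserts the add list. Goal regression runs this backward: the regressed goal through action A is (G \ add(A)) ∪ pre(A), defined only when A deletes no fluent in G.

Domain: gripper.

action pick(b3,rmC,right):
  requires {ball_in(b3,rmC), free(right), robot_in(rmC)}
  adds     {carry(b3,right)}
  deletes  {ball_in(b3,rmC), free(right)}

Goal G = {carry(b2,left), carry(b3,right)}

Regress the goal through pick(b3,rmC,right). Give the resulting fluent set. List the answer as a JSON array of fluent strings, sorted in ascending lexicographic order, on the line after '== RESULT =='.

Regress:
  G ∩ del = {}  (empty — regression defined)
  G \ add = {carry(b2,left), carry(b3,right)} \ {carry(b3,right)} = {carry(b2,left)}
  ∪ pre   = {carry(b2,left)} ∪ {ball_in(b3,rmC), free(right), robot_in(rmC)}
          = {ball_in(b3,rmC), carry(b2,left), free(right), robot_in(rmC)}

== RESULT ==
["ball_in(b3,rmC)", "carry(b2,left)", "free(right)", "robot_in(rmC)"]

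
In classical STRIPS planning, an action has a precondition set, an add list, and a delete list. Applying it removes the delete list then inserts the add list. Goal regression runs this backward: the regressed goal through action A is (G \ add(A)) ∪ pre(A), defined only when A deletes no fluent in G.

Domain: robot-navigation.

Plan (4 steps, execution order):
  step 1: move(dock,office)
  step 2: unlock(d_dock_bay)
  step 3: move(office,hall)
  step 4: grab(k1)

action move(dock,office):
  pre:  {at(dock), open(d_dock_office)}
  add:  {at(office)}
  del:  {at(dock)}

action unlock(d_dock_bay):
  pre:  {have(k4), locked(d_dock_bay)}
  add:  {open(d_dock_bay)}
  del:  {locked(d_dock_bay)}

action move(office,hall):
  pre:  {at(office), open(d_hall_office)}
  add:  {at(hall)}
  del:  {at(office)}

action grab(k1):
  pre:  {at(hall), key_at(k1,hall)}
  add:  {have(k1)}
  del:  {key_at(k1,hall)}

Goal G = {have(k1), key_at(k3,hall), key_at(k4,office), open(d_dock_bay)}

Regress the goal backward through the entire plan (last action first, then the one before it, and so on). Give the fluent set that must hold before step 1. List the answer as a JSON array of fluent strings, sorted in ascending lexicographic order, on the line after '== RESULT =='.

Work backward from the goal:
  through step 4 (grab(k1)): drop {have(k1)}, keep {key_at(k3,hall), key_at(k4,office), open(d_dock_bay)}, require {at(hall), key_at(k1,hall)}
    → {at(hall), key_at(k1,hall), key_at(k3,hall), key_at(k4,office), open(d_dock_bay)}
  through step 3 (move(office,hall)): drop {at(hall)}, keep {key_at(k1,hall), key_at(k3,hall), key_at(k4,office), open(d_dock_bay)}, require {at(office), open(d_hall_office)}
    → {at(office), key_at(k1,hall), key_at(k3,hall), key_at(k4,office), open(d_dock_bay), open(d_hall_office)}
  through step 2 (unlock(d_dock_bay)): drop {open(d_dock_bay)}, keep {at(office), key_at(k1,hall), key_at(k3,hall), key_at(k4,office), open(d_hall_office)}, require {have(k4), locked(d_dock_bay)}
    → {at(office), have(k4), key_at(k1,hall), key_at(k3,hall), key_at(k4,office), locked(d_dock_bay), open(d_hall_office)}
  through step 1 (move(dock,office)): drop {at(office)}, keep {have(k4), key_at(k1,hall), key_at(k3,hall), key_at(k4,office), locked(d_dock_bay), open(d_hall_office)}, require {at(dock), open(d_dock_office)}
    → {at(dock), have(k4), key_at(k1,hall), key_at(k3,hall), key_at(k4,office), locked(d_dock_bay), open(d_dock_office), open(d_hall_office)}

== RESULT ==
["at(dock)", "have(k4)", "key_at(k1,hall)", "key_at(k3,hall)", "key_at(k4,office)", "locked(d_dock_bay)", "open(d_dock_office)", "open(d_hall_office)"]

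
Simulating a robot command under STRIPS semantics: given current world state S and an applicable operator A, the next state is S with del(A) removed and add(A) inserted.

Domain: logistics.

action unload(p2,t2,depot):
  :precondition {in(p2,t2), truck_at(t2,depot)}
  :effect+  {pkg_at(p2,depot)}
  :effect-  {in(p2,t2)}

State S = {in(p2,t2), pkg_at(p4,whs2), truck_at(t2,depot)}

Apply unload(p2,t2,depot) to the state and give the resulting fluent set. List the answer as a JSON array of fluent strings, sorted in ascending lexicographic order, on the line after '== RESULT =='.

Progress:
  pre ⊆ S: {in(p2,t2), truck_at(t2,depot)} ⊆ S  — applicable
  S \ del = {pkg_at(p4,whs2), truck_at(t2,depot)}
  ∪ add   = {pkg_at(p2,depot), pkg_at(p4,whs2), truck_at(t2,depot)}

== RESULT ==
["pkg_at(p2,depot)", "pkg_at(p4,whs2)", "truck_at(t2,depot)"]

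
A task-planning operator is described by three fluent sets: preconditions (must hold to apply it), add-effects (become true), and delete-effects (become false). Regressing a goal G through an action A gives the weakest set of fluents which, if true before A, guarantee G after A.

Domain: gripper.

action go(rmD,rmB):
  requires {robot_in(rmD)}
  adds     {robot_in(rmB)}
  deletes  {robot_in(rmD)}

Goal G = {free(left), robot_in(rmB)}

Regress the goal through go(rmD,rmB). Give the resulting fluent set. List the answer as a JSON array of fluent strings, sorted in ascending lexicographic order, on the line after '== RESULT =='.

Regress:
  G ∩ del = {}  (empty — regression defined)
  G \ add = {free(left), robot_in(rmB)} \ {robot_in(rmB)} = {free(left)}
  ∪ pre   = {free(left)} ∪ {robot_in(rmD)}
          = {free(left), robot_in(rmD)}

== RESULT ==
["free(left)", "robot_in(rmD)"]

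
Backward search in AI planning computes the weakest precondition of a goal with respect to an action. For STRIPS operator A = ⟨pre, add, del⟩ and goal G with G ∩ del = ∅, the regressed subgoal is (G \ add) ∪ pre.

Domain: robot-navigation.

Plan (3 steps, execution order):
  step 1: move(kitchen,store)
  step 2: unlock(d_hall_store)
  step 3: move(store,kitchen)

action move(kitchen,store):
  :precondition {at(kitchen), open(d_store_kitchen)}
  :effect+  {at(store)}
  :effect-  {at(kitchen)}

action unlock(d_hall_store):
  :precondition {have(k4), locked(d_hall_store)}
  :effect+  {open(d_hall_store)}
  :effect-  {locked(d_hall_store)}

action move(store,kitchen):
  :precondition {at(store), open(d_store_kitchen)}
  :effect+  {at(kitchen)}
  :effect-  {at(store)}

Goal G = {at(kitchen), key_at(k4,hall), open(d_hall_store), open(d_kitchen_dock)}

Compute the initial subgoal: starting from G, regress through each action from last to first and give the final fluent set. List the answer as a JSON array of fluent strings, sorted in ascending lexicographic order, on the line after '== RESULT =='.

Regress step by step:
  through step 3 (move(store,kitchen)): drop {at(kitchen)}, keep {key_at(k4,hall), open(d_hall_store), open(d_kitchen_dock)}, require {at(store), open(d_store_kitchen)}
    → {at(store), key_at(k4,hall), open(d_hall_store), open(d_kitchen_dock), open(d_store_kitchen)}
  through step 2 (unlock(d_hall_store)): drop {open(d_hall_store)}, keep {at(store), key_at(k4,hall), open(d_kitchen_dock), open(d_store_kitchen)}, require {have(k4), locked(d_hall_store)}
    → {at(store), have(k4), key_at(k4,hall), locked(d_hall_store), open(d_kitchen_dock), open(d_store_kitchen)}
  through step 1 (move(kitchen,store)): drop {at(store)}, keep {have(k4), key_at(k4,hall), locked(d_hall_store), open(d_kitchen_dock), open(d_store_kitchen)}, require {at(kitchen), open(d_store_kitchen)}
    → {at(kitchen), have(k4), key_at(k4,hall), locked(d_hall_store), open(d_kitchen_dock), open(d_store_kitchen)}

== RESULT ==
["at(kitchen)", "have(k4)", "key_at(k4,hall)", "locked(d_hall_store)", "open(d_kitchen_dock)", "open(d_store_kitchen)"]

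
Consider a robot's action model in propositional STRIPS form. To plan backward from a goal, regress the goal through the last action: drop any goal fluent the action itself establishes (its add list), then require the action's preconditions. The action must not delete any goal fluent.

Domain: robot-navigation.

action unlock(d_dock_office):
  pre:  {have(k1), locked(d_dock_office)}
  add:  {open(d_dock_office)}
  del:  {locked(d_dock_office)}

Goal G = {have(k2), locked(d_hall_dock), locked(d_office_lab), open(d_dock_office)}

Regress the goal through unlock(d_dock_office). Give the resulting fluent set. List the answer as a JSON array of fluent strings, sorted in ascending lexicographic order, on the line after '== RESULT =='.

Compute (G \ add) ∪ pre:
  G ∩ del = {}  (empty — regression defined)
  G \ add = {have(k2), locked(d_hall_dock), locked(d_office_lab), open(d_dock_office)} \ {open(d_dock_office)} = {have(k2), locked(d_hall_dock), locked(d_office_lab)}
  ∪ pre   = {have(k2), locked(d_hall_dock), locked(d_office_lab)} ∪ {have(k1), locked(d_dock_office)}
          = {have(k1), have(k2), locked(d_dock_office), locked(d_hall_dock), locked(d_office_lab)}

== RESULT ==
["have(k1)", "have(k2)", "locked(d_dock_office)", "locked(d_hall_dock)", "locked(d_office_lab)"]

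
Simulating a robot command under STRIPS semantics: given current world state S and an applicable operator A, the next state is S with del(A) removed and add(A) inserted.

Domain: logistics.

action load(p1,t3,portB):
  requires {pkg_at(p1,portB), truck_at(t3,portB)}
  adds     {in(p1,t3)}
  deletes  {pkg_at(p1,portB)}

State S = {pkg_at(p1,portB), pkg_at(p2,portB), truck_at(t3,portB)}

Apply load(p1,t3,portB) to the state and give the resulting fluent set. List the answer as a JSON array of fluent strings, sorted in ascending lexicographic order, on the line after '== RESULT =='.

Compute (S \ del) ∪ add:
  pre ⊆ S: {pkg_at(p1,portB), truck_at(t3,portB)} ⊆ S  — applicable
  S \ del = {pkg_at(p2,portB), truck_at(t3,portB)}
  ∪ add   = {in(p1,t3), pkg_at(p2,portB), truck_at(t3,portB)}

== RESULT ==
["in(p1,t3)", "pkg_at(p2,portB)", "truck_at(t3,portB)"]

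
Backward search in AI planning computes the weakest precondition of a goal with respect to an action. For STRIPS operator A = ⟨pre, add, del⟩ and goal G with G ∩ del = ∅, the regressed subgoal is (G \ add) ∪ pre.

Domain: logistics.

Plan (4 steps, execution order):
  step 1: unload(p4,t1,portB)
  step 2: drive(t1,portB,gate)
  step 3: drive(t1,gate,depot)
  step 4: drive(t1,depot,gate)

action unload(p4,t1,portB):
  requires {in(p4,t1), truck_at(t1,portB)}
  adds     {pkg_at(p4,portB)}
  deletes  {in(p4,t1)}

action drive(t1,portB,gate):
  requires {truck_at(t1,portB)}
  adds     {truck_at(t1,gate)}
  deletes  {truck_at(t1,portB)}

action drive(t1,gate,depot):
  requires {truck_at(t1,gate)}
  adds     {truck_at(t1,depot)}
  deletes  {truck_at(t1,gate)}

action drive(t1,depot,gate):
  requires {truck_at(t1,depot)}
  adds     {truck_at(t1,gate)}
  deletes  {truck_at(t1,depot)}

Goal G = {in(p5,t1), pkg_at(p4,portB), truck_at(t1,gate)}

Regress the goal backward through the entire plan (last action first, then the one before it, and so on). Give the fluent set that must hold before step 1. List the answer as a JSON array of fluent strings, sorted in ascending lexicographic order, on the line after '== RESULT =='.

Regress step by step:
  through step 4 (drive(t1,depot,gate)): drop {truck_at(t1,gate)}, keep {in(p5,t1), pkg_at(p4,portB)}, require {truck_at(t1,depot)}
    → {in(p5,t1), pkg_at(p4,portB), truck_at(t1,depot)}
  through step 3 (drive(t1,gate,depot)): drop {truck_at(t1,depot)}, keep {in(p5,t1), pkg_at(p4,portB)}, require {truck_at(t1,gate)}
    → {in(p5,t1), pkg_at(p4,portB), truck_at(t1,gate)}
  through step 2 (drive(t1,portB,gate)): drop {truck_at(t1,gate)}, keep {in(p5,t1), pkg_at(p4,portB)}, require {truck_at(t1,portB)}
    → {in(p5,t1), pkg_at(p4,portB), truck_at(t1,portB)}
  through step 1 (unload(p4,t1,portB)): drop {pkg_at(p4,portB)}, keep {in(p5,t1), truck_at(t1,portB)}, require {in(p4,t1), truck_at(t1,portB)}
    → {in(p4,t1), in(p5,t1), truck_at(t1,portB)}

== RESULT ==
["in(p4,t1)", "in(p5,t1)", "truck_at(t1,portB)"]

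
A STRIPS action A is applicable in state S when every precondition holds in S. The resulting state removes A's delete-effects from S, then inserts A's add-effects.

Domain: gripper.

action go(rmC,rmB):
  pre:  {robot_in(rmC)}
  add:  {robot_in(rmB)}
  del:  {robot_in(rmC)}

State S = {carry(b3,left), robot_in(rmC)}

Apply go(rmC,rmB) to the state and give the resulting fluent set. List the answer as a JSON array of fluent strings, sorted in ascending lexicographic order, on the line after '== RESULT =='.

Compute (S \ del) ∪ add:
  pre ⊆ S: {robot_in(rmC)} ⊆ S  — applicable
  S \ del = {carry(b3,left)}
  ∪ add   = {carry(b3,left), robot_in(rmB)}

== RESULT ==
["carry(b3,left)", "robot_in(rmB)"]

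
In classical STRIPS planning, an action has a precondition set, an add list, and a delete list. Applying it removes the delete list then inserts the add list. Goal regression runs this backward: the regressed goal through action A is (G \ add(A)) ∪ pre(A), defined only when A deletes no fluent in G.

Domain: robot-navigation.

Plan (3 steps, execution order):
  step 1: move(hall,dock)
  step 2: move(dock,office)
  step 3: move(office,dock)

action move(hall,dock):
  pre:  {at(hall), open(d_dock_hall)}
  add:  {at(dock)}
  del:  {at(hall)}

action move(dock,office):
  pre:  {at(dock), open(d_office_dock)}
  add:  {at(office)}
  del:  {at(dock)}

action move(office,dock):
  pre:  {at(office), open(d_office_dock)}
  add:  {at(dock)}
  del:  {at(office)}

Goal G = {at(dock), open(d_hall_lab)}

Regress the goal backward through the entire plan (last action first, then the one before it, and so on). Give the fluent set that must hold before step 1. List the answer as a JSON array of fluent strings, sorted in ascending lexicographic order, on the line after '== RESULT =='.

Work backward from the goal:
  through step 3 (move(office,dock)): drop {at(dock)}, keep {open(d_hall_lab)}, require {at(office), open(d_office_dock)}
    → {at(office), open(d_hall_lab), open(d_office_dock)}
  through step 2 (move(dock,office)): drop {at(office)}, keep {open(d_hall_lab), open(d_office_dock)}, require {at(dock), open(d_office_dock)}
    → {at(dock), open(d_hall_lab), open(d_office_dock)}
  through step 1 (move(hall,dock)): drop {at(dock)}, keep {open(d_hall_lab), open(d_office_dock)}, require {at(hall), open(d_dock_hall)}
    → {at(hall), open(d_dock_hall), open(d_hall_lab), open(d_office_dock)}

== RESULT ==
["at(hall)", "open(d_dock_hall)", "open(d_hall_lab)", "open(d_office_dock)"]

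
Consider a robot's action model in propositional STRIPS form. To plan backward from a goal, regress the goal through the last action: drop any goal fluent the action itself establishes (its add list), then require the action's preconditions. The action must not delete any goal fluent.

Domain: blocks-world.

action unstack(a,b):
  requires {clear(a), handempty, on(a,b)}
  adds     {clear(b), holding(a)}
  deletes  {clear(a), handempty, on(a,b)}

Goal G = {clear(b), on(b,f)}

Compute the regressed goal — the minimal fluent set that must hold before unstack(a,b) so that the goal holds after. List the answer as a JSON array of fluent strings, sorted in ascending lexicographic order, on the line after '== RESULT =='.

Regress:
  G ∩ del = {}  (empty — regression defined)
  G \ add = {clear(b), on(b,f)} \ {clear(b), holding(a)} = {on(b,f)}
  ∪ pre   = {on(b,f)} ∪ {clear(a), handempty, on(a,b)}
          = {clear(a), handempty, on(a,b), on(b,f)}

== RESULT ==
["clear(a)", "handempty", "on(a,b)", "on(b,f)"]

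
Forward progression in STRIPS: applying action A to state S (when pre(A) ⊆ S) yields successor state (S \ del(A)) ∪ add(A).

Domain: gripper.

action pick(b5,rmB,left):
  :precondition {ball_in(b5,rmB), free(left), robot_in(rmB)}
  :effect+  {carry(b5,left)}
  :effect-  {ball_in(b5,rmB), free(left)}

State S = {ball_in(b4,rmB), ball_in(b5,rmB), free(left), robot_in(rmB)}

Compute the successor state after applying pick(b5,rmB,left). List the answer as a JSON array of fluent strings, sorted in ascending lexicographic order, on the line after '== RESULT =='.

Progress:
  pre ⊆ S: {ball_in(b5,rmB), free(left), robot_in(rmB)} ⊆ S  — applicable
  S \ del = {ball_in(b4,rmB), robot_in(rmB)}
  ∪ add   = {ball_in(b4,rmB), carry(b5,left), robot_in(rmB)}

== RESULT ==
["ball_in(b4,rmB)", "carry(b5,left)", "robot_in(rmB)"]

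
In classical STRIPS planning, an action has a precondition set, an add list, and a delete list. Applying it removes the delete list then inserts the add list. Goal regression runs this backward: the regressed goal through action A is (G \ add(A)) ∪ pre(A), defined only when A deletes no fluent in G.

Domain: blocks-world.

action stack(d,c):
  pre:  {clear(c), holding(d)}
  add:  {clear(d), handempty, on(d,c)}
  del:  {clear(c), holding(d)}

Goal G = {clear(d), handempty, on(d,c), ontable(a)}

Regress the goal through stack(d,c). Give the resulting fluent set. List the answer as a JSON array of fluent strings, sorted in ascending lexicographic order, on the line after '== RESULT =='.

Compute (G \ add) ∪ pre:
  G ∩ del = {}  (empty — regression defined)
  G \ add = {clear(d), handempty, on(d,c), ontable(a)} \ {clear(d), handempty, on(d,c)} = {ontable(a)}
  ∪ pre   = {ontable(a)} ∪ {clear(c), holding(d)}
          = {clear(c), holding(d), ontable(a)}

== RESULT ==
["clear(c)", "holding(d)", "ontable(a)"]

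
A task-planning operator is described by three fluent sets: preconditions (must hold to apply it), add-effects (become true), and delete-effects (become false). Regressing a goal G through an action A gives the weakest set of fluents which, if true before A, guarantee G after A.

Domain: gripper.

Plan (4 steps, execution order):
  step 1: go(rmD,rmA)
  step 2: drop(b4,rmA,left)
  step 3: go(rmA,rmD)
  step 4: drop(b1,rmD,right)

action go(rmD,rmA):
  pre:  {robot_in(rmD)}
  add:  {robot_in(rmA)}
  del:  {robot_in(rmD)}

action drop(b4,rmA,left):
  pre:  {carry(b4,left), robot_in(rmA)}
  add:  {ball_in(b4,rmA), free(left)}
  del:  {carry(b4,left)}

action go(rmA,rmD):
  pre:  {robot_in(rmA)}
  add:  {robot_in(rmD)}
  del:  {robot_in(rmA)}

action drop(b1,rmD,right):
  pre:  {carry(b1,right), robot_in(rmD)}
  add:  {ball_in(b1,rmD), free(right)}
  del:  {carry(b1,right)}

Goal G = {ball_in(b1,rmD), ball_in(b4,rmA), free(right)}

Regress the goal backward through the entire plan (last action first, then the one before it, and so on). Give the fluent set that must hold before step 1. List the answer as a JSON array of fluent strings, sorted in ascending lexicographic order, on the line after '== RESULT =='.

Regress step by step:
  through step 4 (drop(b1,rmD,right)): drop {ball_in(b1,rmD), free(right)}, keep {ball_in(b4,rmA)}, require {carry(b1,right), robot_in(rmD)}
    → {ball_in(b4,rmA), carry(b1,right), robot_in(rmD)}
  through step 3 (go(rmA,rmD)): drop {robot_in(rmD)}, keep {ball_in(b4,rmA), carry(b1,right)}, require {robot_in(rmA)}
    → {ball_in(b4,rmA), carry(b1,right), robot_in(rmA)}
  through step 2 (drop(b4,rmA,left)): drop {ball_in(b4,rmA)}, keep {carry(b1,right), robot_in(rmA)}, require {carry(b4,left), robot_in(rmA)}
    → {carry(b1,right), carry(b4,left), robot_in(rmA)}
  through step 1 (go(rmD,rmA)): drop {robot_in(rmA)}, keep {carry(b1,right), carry(b4,left)}, require {robot_in(rmD)}
    → {carry(b1,right), carry(b4,left), robot_in(rmD)}

== RESULT ==
["carry(b1,right)", "carry(b4,left)", "robot_in(rmD)"]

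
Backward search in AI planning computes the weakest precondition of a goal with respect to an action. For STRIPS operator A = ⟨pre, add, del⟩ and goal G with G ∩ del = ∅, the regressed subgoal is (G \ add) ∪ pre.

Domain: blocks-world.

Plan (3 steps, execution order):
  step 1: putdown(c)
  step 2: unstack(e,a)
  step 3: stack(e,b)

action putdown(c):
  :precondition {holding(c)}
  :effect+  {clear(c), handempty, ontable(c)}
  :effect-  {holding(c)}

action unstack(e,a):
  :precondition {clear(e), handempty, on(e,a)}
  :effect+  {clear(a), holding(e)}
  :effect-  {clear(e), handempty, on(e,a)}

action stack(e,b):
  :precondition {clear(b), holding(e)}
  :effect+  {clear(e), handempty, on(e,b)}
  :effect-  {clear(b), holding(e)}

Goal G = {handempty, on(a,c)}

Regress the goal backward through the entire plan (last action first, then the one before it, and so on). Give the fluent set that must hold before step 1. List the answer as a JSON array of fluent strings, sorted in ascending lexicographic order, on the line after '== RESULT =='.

Regress step by step:
  through step 3 (stack(e,b)): drop {handempty}, keep {on(a,c)}, require {clear(b), holding(e)}
    → {clear(b), holding(e), on(a,c)}
  through step 2 (unstack(e,a)): drop {holding(e)}, keep {clear(b), on(a,c)}, require {clear(e), handempty, on(e,a)}
    → {clear(b), clear(e), handempty, on(a,c), on(e,a)}
  through step 1 (putdown(c)): drop {handempty}, keep {clear(b), clear(e), on(a,c), on(e,a)}, require {holding(c)}
    → {clear(b), clear(e), holding(c), on(a,c), on(e,a)}

== RESULT ==
["clear(b)", "clear(e)", "holding(c)", "on(a,c)", "on(e,a)"]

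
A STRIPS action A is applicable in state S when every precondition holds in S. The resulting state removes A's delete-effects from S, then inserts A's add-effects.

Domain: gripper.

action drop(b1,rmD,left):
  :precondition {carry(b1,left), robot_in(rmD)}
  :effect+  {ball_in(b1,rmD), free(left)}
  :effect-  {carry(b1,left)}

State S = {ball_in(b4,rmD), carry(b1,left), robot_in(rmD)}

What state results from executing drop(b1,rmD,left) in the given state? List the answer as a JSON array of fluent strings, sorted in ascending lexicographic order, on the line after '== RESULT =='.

Progress:
  pre ⊆ S: {carry(b1,left), robot_in(rmD)} ⊆ S  — applicable
  S \ del = {ball_in(b4,rmD), robot_in(rmD)}
  ∪ add   = {ball_in(b1,rmD), ball_in(b4,rmD), free(left), robot_in(rmD)}

== RESULT ==
["ball_in(b1,rmD)", "ball_in(b4,rmD)", "free(left)", "robot_in(rmD)"]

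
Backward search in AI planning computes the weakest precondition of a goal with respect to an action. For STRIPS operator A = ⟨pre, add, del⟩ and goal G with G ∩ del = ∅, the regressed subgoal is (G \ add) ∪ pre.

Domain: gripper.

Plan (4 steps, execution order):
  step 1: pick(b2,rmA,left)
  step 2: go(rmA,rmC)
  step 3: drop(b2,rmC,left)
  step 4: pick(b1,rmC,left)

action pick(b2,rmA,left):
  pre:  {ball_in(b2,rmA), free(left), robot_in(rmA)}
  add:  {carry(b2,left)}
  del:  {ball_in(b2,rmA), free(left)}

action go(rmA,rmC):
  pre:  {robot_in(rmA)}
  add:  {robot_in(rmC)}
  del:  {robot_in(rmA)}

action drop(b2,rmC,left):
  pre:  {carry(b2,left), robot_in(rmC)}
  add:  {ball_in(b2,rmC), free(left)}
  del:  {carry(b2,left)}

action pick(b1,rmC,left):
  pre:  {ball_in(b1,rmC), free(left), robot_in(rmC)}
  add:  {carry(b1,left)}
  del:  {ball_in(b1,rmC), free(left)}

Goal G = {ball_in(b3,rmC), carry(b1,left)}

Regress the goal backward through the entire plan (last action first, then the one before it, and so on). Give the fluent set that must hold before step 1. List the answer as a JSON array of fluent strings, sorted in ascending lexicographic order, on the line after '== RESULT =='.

Work backward from the goal:
  through step 4 (pick(b1,rmC,left)): drop {carry(b1,left)}, keep {ball_in(b3,rmC)}, require {ball_in(b1,rmC), free(left), robot_in(rmC)}
    → {ball_in(b1,rmC), ball_in(b3,rmC), free(left), robot_in(rmC)}
  through step 3 (drop(b2,rmC,left)): drop {free(left)}, keep {ball_in(b1,rmC), ball_in(b3,rmC), robot_in(rmC)}, require {carry(b2,left), robot_in(rmC)}
    → {ball_in(b1,rmC), ball_in(b3,rmC), carry(b2,left), robot_in(rmC)}
  through step 2 (go(rmA,rmC)): drop {robot_in(rmC)}, keep {ball_in(b1,rmC), ball_in(b3,rmC), carry(b2,left)}, require {robot_in(rmA)}
    → {ball_in(b1,rmC), ball_in(b3,rmC), carry(b2,left), robot_in(rmA)}
  through step 1 (pick(b2,rmA,left)): drop {carry(b2,left)}, keep {ball_in(b1,rmC), ball_in(b3,rmC), robot_in(rmA)}, require {ball_in(b2,rmA), free(left), robot_in(rmA)}
    → {ball_in(b1,rmC), ball_in(b2,rmA), ball_in(b3,rmC), free(left), robot_in(rmA)}

== RESULT ==
["ball_in(b1,rmC)", "ball_in(b2,rmA)", "ball_in(b3,rmC)", "free(left)", "robot_in(rmA)"]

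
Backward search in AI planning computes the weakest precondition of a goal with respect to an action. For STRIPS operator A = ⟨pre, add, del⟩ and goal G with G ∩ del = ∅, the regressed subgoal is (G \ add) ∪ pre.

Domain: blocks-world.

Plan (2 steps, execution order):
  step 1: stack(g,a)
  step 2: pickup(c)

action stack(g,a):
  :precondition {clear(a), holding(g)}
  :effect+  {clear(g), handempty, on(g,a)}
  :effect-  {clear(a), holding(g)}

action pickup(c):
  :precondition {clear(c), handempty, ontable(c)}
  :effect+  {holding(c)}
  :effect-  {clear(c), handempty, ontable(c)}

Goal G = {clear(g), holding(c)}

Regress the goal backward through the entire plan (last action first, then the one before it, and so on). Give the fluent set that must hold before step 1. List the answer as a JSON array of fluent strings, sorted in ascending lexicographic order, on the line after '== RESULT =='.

Regress step by step:
  through step 2 (pickup(c)): drop {holding(c)}, keep {clear(g)}, require {clear(c), handempty, ontable(c)}
    → {clear(c), clear(g), handempty, ontable(c)}
  through step 1 (stack(g,a)): drop {clear(g), handempty}, keep {clear(c), ontable(c)}, require {clear(a), holding(g)}
    → {clear(a), clear(c), holding(g), ontable(c)}

== RESULT ==
["clear(a)", "clear(c)", "holding(g)", "ontable(c)"]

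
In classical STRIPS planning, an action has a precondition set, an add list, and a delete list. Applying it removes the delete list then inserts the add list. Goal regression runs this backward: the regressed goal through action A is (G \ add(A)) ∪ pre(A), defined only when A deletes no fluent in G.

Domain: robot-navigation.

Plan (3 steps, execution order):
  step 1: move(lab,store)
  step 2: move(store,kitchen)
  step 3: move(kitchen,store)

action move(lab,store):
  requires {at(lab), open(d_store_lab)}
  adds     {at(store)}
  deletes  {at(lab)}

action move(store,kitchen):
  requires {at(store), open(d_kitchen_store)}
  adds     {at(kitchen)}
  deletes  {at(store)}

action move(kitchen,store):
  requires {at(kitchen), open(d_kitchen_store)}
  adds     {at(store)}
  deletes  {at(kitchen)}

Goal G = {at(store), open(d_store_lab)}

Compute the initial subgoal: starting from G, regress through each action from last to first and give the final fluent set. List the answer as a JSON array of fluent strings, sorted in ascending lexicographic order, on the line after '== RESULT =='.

Regress step by step:
  through step 3 (move(kitchen,store)): drop {at(store)}, keep {open(d_store_lab)}, require {at(kitchen), open(d_kitchen_store)}
    → {at(kitchen), open(d_kitchen_store), open(d_store_lab)}
  through step 2 (move(store,kitchen)): drop {at(kitchen)}, keep {open(d_kitchen_store), open(d_store_lab)}, require {at(store), open(d_kitchen_store)}
    → {at(store), open(d_kitchen_store), open(d_store_lab)}
  through step 1 (move(lab,store)): drop {at(store)}, keep {open(d_kitchen_store), open(d_store_lab)}, require {at(lab), open(d_store_lab)}
    → {at(lab), open(d_kitchen_store), open(d_store_lab)}

== RESULT ==
["at(lab)", "open(d_kitchen_store)", "open(d_store_lab)"]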